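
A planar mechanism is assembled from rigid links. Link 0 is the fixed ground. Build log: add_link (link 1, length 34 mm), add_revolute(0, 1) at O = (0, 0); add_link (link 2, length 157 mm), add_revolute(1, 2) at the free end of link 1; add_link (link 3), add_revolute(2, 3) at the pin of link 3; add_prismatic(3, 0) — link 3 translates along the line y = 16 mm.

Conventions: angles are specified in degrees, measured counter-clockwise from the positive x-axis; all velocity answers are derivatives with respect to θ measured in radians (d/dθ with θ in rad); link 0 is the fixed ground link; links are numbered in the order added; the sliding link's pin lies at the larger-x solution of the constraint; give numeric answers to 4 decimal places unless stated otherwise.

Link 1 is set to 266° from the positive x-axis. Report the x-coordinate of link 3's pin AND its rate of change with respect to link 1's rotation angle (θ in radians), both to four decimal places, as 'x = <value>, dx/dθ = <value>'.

geometry: r = 34 mm, L = 157 mm, e = 16 mm
crank pin P = (r cos θ, r sin θ) = (-2.371720, -33.917178)
h = r sin θ − e = -33.917178 − 16 = -49.917178
x = r cos θ + √(L² − h²) = -2.371720 + 148.853201 = 146.481481
dx/dθ = −r sin θ − h·r cos θ/√(L² − h²) (θ in radians; h = -49.917178) = 33.121833

x = 146.4815, dx/dθ = 33.1218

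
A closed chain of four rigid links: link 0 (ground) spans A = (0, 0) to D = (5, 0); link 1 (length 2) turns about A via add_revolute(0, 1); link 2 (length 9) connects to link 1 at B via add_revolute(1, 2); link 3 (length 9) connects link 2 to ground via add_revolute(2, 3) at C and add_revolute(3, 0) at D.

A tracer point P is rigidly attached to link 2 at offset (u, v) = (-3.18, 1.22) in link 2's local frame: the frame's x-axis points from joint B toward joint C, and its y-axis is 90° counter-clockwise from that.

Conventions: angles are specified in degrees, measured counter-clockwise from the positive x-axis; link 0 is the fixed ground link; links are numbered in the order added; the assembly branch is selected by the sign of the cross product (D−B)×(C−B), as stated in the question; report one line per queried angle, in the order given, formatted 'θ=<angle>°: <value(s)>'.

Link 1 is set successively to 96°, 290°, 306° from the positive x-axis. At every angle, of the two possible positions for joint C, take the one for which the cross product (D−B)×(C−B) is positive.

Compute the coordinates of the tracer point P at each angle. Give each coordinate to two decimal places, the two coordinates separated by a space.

A=(0,0), D=(5.00,0)
θ=96°: B = A + 2.00·(cos96°, sin96°) = (-0.2091, 1.9890)
θ=96°: |BD| = 5.5759
θ=96°: circle(B,9.00) ∩ circle(D,9.00): a=2.7879, h=8.5573
θ=96°:   candidates: C₊=(5.4480,8.9888) cross=47.715; C₋=(-0.6571,-6.9998) cross=-47.715
θ=96°:   branch + wants cross > 0 → take C=(5.4480,8.9888) (cross=47.715)
θ=96°: ex = (C−B)/|BC| = (0.6286,0.7778); ey = (-0.7778,0.6286)
θ=96°: P = B + -3.18·ex + 1.22·ey = (-3.1568,0.2826)
θ=290°: B = A + 2.00·(cos290°, sin290°) = (0.6840, -1.8794)
θ=290°: |BD| = 4.7074
θ=290°: circle(B,9.00) ∩ circle(D,9.00): a=2.3537, h=8.6868
θ=290°:   candidates: C₊=(-0.6261,7.0247) cross=40.892; C₋=(6.3101,-8.9041) cross=-40.892
θ=290°:   branch + wants cross > 0 → take C=(-0.6261,7.0247) (cross=40.892)
θ=290°: ex = (C−B)/|BC| = (-0.1456,0.9893); ey = (-0.9893,-0.1456)
θ=290°: P = B + -3.18·ex + 1.22·ey = (-0.0600,-5.2031)
θ=306°: B = A + 2.00·(cos306°, sin306°) = (1.1756, -1.6180)
θ=306°: |BD| = 4.1526
θ=306°: circle(B,9.00) ∩ circle(D,9.00): a=2.0763, h=8.7572
θ=306°:   candidates: C₊=(-0.3244,7.2561) cross=36.365; C₋=(6.5000,-8.8741) cross=-36.365
θ=306°:   branch + wants cross > 0 → take C=(-0.3244,7.2561) (cross=36.365)
θ=306°: ex = (C−B)/|BC| = (-0.1667,0.9860); ey = (-0.9860,-0.1667)
θ=306°: P = B + -3.18·ex + 1.22·ey = (0.5026,-4.9569)

θ=96°: -3.16 0.28
θ=290°: -0.06 -5.20
θ=306°: 0.50 -4.96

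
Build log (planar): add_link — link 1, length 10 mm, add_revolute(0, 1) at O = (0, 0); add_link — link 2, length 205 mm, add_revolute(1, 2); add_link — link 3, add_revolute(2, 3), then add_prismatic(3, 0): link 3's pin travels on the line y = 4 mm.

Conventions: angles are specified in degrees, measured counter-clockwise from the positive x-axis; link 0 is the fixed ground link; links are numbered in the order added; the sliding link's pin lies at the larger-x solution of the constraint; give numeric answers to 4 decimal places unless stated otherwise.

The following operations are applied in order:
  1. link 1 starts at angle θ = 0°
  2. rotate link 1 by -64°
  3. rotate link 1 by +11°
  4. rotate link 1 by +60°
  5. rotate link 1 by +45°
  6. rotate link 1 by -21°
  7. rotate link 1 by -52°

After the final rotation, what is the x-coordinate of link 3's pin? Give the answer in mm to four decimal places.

geometry: r = 10 mm, L = 205 mm, e = 4 mm; θ starts at 0°
rotate link 1 by -64°: θ ← 0° -64° = -64°
rotate link 1 by +11°: θ ← -64° +11° = -53°
rotate link 1 by +60°: θ ← -53° +60° = 7°
rotate link 1 by +45°: θ ← 7° +45° = 52°
rotate link 1 by -21°: θ ← 52° -21° = 31°
rotate link 1 by -52°: θ ← 31° -52° = -21°
crank pin P = (r cos θ, r sin θ) = (9.335804, -3.583679)
h = r sin θ − e = -3.583679 − 4 = -7.583679
x = r cos θ + √(L² − h²) = 9.335804 + 204.859678 = 214.195483

214.1955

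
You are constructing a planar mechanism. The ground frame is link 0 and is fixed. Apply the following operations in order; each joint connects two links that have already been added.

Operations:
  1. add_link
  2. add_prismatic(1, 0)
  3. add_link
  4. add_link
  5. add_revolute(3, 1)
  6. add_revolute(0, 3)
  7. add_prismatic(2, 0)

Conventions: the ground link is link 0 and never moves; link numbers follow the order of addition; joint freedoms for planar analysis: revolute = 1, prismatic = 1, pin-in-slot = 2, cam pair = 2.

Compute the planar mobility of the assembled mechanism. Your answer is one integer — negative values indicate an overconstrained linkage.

L=1 J1=0 J2=0
add link → L=2 J1=0 J2=0
P@1,0 dof=1 J1 → L=2 J1=1 J2=0
add link → L=3 J1=1 J2=0
add link → L=4 J1=1 J2=0
R@3,1 dof=1 J1 → L=4 J1=2 J2=0
R@0,3 dof=1 J1 → L=4 J1=3 J2=0
P@2,0 dof=1 J1 → L=4 J1=4 J2=0
M=3(L−1)−2J1−J2=3·3−2·4−0=1

M = 1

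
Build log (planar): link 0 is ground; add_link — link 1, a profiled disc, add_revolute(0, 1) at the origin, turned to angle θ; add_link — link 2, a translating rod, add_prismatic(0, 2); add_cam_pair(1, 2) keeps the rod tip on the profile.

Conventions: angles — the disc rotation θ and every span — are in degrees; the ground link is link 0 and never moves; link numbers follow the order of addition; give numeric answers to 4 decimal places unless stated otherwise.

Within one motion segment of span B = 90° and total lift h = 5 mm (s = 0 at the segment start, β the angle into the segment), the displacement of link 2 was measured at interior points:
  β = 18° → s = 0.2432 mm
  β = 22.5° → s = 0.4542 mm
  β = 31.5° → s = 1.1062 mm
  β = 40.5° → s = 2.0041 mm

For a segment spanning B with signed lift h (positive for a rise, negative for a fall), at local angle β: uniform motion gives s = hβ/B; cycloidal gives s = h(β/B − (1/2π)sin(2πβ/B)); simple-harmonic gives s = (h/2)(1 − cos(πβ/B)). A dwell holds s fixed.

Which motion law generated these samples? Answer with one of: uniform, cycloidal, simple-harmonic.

candidates at β/B = r: uniform s = h·r (linear in β); cycloidal s = h·(r − sin(2πr)/(2π)); simple-harmonic s = (h/2)(1 − cos(πr))
β=18°: printed 0.2432 | uniform 1.0000, cycloidal 0.2432, simple-harmonic 0.4775
β=22.5°: printed 0.4542 | uniform 1.2500, cycloidal 0.4542, simple-harmonic 0.7322
β=31.5°: printed 1.1062 | uniform 1.7500, cycloidal 1.1062, simple-harmonic 1.3650
β=40.5°: printed 2.0041 | uniform 2.2500, cycloidal 2.0041, simple-harmonic 2.1089
only one law matches every sample → cycloidal

cycloidal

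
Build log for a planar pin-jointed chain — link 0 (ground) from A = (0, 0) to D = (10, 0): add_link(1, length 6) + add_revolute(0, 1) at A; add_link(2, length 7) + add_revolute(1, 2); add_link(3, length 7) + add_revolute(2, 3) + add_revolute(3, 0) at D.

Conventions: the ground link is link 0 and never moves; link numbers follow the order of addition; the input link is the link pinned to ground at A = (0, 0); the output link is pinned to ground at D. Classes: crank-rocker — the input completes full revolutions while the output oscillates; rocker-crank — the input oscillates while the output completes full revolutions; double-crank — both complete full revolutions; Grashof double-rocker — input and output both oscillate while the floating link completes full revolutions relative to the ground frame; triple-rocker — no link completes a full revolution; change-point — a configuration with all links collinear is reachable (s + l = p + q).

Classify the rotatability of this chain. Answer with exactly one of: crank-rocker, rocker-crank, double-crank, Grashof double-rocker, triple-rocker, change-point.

lengths: ground=10, input=6, coupler=7, output=7
sorted: s=6 (shortest), l=10 (longest), p+q=14
s + l = 16 vs p + q = 14
s + l > p + q → non-Grashof → no link fully rotates → triple-rocker

triple-rocker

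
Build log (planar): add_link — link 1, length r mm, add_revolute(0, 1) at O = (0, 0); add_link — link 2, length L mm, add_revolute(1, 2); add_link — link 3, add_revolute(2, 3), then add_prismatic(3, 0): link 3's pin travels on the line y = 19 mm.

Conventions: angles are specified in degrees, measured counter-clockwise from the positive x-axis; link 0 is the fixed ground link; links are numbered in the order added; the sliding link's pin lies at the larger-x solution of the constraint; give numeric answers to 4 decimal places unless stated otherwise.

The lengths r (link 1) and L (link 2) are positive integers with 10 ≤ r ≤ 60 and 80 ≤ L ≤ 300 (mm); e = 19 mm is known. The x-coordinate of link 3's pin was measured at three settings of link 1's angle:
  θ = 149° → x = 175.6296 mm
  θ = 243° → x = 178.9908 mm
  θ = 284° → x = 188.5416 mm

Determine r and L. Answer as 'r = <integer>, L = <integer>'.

constraint per measurement: (x − r cos θ)² + (r sin θ − e)² = L²
subtracting the θ₁ and θ₂ equations cancels the r² and L² terms:
r = (x₁² − x₂²) / (2[(x₁cos θ₁ + e sin θ₁) − (x₂cos θ₂ + e sin θ₂)]) = 14.0002 → r = 14
L² = (x₁ − r cos θ₁)² + (r sin θ₁ − e)² = 35343.9867 → L = 188.0000 → L = 188
check at θ₃=284°: x = 188.5416 (printed 188.5416) ✓

r = 14, L = 188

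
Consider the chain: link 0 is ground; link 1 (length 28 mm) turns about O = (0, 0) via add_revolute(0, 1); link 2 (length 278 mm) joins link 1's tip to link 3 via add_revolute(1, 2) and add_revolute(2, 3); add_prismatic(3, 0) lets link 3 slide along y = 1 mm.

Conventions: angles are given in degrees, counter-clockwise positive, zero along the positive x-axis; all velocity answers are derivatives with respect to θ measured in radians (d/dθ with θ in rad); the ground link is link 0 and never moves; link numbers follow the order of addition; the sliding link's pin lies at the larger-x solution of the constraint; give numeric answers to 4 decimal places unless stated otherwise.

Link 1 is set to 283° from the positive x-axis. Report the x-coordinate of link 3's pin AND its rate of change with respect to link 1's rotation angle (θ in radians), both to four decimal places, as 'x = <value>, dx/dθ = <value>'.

geometry: r = 28 mm, L = 278 mm, e = 1 mm
crank pin P = (r cos θ, r sin θ) = (6.298630, -27.282362)
h = r sin θ − e = -27.282362 − 1 = -28.282362
x = r cos θ + √(L² − h²) = 6.298630 + 276.557603 = 282.856233
dx/dθ = −r sin θ − h·r cos θ/√(L² − h²) (θ in radians; h = -28.282362) = 27.926496

x = 282.8562, dx/dθ = 27.9265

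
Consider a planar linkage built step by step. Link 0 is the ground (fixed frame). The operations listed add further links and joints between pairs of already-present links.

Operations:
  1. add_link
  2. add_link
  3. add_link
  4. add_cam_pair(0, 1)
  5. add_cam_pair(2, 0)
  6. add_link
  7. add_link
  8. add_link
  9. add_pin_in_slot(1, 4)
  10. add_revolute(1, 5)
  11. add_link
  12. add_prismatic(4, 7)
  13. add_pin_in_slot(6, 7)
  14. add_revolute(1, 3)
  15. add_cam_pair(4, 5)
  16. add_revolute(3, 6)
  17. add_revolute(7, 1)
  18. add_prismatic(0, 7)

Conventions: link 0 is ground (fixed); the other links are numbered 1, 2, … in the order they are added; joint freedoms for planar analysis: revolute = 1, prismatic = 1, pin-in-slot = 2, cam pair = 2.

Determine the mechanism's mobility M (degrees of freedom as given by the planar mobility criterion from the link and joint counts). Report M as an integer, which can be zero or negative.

L=1 J1=0 J2=0
add link → L=2 J1=0 J2=0
add link → L=3 J1=0 J2=0
add link → L=4 J1=0 J2=0
C@0,1 dof=2 J2 → L=4 J1=0 J2=1
C@2,0 dof=2 J2 → L=4 J1=0 J2=2
add link → L=5 J1=0 J2=2
add link → L=6 J1=0 J2=2
add link → L=7 J1=0 J2=2
PS@1,4 dof=2 J2 → L=7 J1=0 J2=3
R@1,5 dof=1 J1 → L=7 J1=1 J2=3
add link → L=8 J1=1 J2=3
P@4,7 dof=1 J1 → L=8 J1=2 J2=3
PS@6,7 dof=2 J2 → L=8 J1=2 J2=4
R@1,3 dof=1 J1 → L=8 J1=3 J2=4
C@4,5 dof=2 J2 → L=8 J1=3 J2=5
R@3,6 dof=1 J1 → L=8 J1=4 J2=5
R@7,1 dof=1 J1 → L=8 J1=5 J2=5
P@0,7 dof=1 J1 → L=8 J1=6 J2=5
M=3(L−1)−2J1−J2=3·7−2·6−5=4

M = 4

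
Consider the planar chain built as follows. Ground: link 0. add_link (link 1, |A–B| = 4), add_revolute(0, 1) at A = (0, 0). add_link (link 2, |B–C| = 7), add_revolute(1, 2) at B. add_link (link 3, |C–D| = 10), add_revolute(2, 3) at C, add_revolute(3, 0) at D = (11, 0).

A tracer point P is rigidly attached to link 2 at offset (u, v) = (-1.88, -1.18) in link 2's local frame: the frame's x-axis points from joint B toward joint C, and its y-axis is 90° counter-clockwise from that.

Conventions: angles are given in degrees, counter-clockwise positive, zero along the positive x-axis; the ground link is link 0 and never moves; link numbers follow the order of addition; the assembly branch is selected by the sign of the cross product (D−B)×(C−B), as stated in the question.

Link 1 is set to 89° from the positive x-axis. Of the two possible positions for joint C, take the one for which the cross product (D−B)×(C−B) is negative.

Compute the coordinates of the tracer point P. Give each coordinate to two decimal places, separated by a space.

A=(0,0), D=(11.00,0)
B = A + 4.00·(cos89°, sin89°) = (0.0698, 3.9994)
|BD| = 11.6389
circle(B,7.00) ∩ circle(D,10.00): a=3.6285, h=5.9861
  candidates: C₊=(5.5344,8.3742) cross=69.672; C₋=(1.4204,-2.8691) cross=-69.672
  branch - wants cross < 0 → take C=(1.4204,-2.8691) (cross=-69.672)
ex = (C−B)/|BC| = (0.1929,-0.9812); ey = (0.9812,0.1929)
P = B + -1.88·ex + -1.18·ey = (-1.4508,5.6164)

-1.45 5.62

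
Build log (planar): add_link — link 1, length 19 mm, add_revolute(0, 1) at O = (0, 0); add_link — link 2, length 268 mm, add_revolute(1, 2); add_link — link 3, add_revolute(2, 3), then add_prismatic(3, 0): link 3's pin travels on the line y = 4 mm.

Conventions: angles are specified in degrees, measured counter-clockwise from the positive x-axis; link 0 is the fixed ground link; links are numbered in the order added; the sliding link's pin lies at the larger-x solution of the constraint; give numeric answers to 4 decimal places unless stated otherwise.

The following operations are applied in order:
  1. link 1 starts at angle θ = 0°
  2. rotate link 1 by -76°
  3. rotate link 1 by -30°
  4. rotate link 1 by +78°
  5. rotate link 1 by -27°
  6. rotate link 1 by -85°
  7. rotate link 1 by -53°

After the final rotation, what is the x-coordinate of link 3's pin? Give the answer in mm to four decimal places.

geometry: r = 19 mm, L = 268 mm, e = 4 mm; θ starts at 0°
rotate link 1 by -76°: θ ← 0° -76° = -76°
rotate link 1 by -30°: θ ← -76° -30° = -106°
rotate link 1 by +78°: θ ← -106° +78° = -28°
rotate link 1 by -27°: θ ← -28° -27° = -55°
rotate link 1 by -85°: θ ← -55° -85° = -140°
rotate link 1 by -53°: θ ← -140° -53° = -193°
crank pin P = (r cos θ, r sin θ) = (-18.513031, 4.274070)
h = r sin θ − e = 4.274070 − 4 = 0.274070
x = r cos θ + √(L² − h²) = -18.513031 + 267.999860 = 249.486829

249.4868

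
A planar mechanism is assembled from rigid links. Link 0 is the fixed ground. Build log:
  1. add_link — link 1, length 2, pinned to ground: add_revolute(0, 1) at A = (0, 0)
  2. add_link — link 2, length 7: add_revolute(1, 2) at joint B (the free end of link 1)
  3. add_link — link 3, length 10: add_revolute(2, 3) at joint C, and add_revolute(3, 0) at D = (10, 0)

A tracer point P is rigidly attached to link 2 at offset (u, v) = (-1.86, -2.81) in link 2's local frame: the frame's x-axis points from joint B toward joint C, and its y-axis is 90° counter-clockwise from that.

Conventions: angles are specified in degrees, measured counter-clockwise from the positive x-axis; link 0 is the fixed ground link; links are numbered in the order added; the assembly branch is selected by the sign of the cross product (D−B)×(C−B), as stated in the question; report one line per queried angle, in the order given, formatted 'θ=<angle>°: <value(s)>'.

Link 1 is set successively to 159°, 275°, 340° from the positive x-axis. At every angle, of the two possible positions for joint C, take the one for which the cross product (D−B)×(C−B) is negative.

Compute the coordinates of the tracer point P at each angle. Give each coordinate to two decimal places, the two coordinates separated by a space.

A=(0,0), D=(10.00,0)
θ=159°: B = A + 2.00·(cos159°, sin159°) = (-1.8672, 0.7167)
θ=159°: |BD| = 11.8888
θ=159°: circle(B,7.00) ∩ circle(D,10.00): a=3.7995, h=5.8791
θ=159°:   candidates: C₊=(2.2799,6.3561) cross=69.895; C₋=(1.5710,-5.3807) cross=-69.895
θ=159°:   branch - wants cross < 0 → take C=(1.5710,-5.3807) (cross=-69.895)
θ=159°: ex = (C−B)/|BC| = (0.4912,-0.8711); ey = (0.8711,0.4912)
θ=159°: P = B + -1.86·ex + -2.81·ey = (-5.2284,0.9567)
θ=275°: B = A + 2.00·(cos275°, sin275°) = (0.1743, -1.9924)
θ=275°: |BD| = 10.0257
θ=275°: circle(B,7.00) ∩ circle(D,10.00): a=2.4694, h=6.5500
θ=275°:   candidates: C₊=(1.2927,4.9177) cross=65.668; C₋=(3.8961,-7.9210) cross=-65.668
θ=275°:   branch - wants cross < 0 → take C=(3.8961,-7.9210) (cross=-65.668)
θ=275°: ex = (C−B)/|BC| = (0.5317,-0.8469); ey = (0.8469,0.5317)
θ=275°: P = B + -1.86·ex + -2.81·ey = (-3.1945,-1.9111)
θ=340°: B = A + 2.00·(cos340°, sin340°) = (1.8794, -0.6840)
θ=340°: |BD| = 8.1494
θ=340°: circle(B,7.00) ∩ circle(D,10.00): a=0.9456, h=6.9358
θ=340°:   candidates: C₊=(2.2395,6.3067) cross=56.523; C₋=(3.4038,-7.5160) cross=-56.523
θ=340°:   branch - wants cross < 0 → take C=(3.4038,-7.5160) (cross=-56.523)
θ=340°: ex = (C−B)/|BC| = (0.2178,-0.9760); ey = (0.9760,0.2178)
θ=340°: P = B + -1.86·ex + -2.81·ey = (-1.2682,0.5194)

θ=159°: -5.23 0.96
θ=275°: -3.19 -1.91
θ=340°: -1.27 0.52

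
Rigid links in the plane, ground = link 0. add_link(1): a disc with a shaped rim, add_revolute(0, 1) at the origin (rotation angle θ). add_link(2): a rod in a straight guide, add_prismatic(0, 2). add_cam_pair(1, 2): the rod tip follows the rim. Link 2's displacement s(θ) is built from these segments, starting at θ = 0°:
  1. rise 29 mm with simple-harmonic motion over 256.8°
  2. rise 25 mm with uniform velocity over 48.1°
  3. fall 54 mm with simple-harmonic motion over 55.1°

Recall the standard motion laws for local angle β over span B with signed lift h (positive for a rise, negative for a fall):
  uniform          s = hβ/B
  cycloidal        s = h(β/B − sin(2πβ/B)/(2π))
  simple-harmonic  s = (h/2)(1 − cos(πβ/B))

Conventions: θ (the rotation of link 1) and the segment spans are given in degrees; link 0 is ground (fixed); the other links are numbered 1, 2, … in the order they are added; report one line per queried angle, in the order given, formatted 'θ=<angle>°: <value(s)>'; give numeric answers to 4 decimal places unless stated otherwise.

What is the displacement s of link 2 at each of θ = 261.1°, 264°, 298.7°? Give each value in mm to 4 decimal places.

segment 1 (0° to 256.8°, simple-harmonic, h = 29) is passed completely: s = 0.0000 + (29) = 29.0000
θ = 261.1° falls in segment 2 (256.8° to 304.9°, uniform, h = 25): β = 261.1 − 256.8 = 4.3°, B = 48.1°; Δs = 25·4.3/48.1 = 2.2349; s = 29.0000 + 2.2349 = 31.2349
θ = 264° falls in segment 2 (256.8° to 304.9°, uniform, h = 25): β = 264 − 256.8 = 7.2°, B = 48.1°; Δs = 25·7.2/48.1 = 3.7422; s = 29.0000 + 3.7422 = 32.7422
θ = 298.7° falls in segment 2 (256.8° to 304.9°, uniform, h = 25): β = 298.7 − 256.8 = 41.9°, B = 48.1°; Δs = 25·41.9/48.1 = 21.7775; s = 29.0000 + 21.7775 = 50.7775

θ=261.1°: 31.2349
θ=264°: 32.7422
θ=298.7°: 50.7775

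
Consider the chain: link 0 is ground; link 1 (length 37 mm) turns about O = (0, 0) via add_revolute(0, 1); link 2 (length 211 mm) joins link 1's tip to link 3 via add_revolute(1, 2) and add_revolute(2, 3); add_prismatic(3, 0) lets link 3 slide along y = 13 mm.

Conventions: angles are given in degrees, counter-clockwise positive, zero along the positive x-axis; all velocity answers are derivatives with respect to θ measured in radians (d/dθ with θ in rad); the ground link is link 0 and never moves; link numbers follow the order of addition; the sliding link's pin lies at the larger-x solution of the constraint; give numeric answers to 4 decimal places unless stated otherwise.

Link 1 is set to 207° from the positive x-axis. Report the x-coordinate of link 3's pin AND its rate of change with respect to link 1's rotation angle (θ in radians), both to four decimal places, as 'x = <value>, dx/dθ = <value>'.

geometry: r = 37 mm, L = 211 mm, e = 13 mm
crank pin P = (r cos θ, r sin θ) = (-32.967241, -16.797648)
h = r sin θ − e = -16.797648 − 13 = -29.797648
x = r cos θ + √(L² − h²) = -32.967241 + 208.885376 = 175.918134
dx/dθ = −r sin θ − h·r cos θ/√(L² − h²) (θ in radians; h = -29.797648) = 12.094848

x = 175.9181, dx/dθ = 12.0948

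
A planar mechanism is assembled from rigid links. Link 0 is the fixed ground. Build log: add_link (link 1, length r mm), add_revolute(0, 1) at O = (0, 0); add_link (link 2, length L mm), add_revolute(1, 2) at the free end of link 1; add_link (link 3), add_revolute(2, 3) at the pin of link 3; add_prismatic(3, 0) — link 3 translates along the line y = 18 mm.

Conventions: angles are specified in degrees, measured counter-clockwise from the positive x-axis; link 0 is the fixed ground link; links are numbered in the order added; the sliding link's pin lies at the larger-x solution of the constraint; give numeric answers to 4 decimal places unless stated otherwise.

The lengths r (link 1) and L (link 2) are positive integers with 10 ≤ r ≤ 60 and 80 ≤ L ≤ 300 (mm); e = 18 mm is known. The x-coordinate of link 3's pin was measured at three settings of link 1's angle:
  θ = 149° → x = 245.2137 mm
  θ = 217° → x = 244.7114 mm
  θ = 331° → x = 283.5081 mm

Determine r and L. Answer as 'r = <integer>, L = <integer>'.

constraint per measurement: (x − r cos θ)² + (r sin θ − e)² = L²
subtracting the θ₁ and θ₂ equations cancels the r² and L² terms:
r = (x₁² − x₂²) / (2[(x₁cos θ₁ + e sin θ₁) − (x₂cos θ₂ + e sin θ₂)]) = 23.0016 → r = 23
L² = (x₁ − r cos θ₁)² + (r sin θ₁ − e)² = 70225.0087 → L = 265.0000 → L = 265
check at θ₃=331°: x = 283.5081 (printed 283.5081) ✓

r = 23, L = 265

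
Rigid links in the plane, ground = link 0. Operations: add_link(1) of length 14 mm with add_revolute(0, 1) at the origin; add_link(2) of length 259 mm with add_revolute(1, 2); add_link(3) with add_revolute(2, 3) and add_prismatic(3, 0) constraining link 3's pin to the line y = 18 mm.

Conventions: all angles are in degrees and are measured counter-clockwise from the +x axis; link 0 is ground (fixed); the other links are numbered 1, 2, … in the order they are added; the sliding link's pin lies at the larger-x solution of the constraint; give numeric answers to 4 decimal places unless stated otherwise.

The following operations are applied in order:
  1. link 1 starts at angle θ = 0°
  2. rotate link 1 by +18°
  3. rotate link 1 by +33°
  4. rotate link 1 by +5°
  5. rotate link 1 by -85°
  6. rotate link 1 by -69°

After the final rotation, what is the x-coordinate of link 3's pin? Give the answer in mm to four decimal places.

geometry: r = 14 mm, L = 259 mm, e = 18 mm; θ starts at 0°
rotate link 1 by +18°: θ ← 0° +18° = 18°
rotate link 1 by +33°: θ ← 18° +33° = 51°
rotate link 1 by +5°: θ ← 51° +5° = 56°
rotate link 1 by -85°: θ ← 56° -85° = -29°
rotate link 1 by -69°: θ ← -29° -69° = -98°
crank pin P = (r cos θ, r sin θ) = (-1.948423, -13.863753)
h = r sin θ − e = -13.863753 − 18 = -31.863753
x = r cos θ + √(L² − h²) = -1.948423 + 257.032491 = 255.084067

255.0841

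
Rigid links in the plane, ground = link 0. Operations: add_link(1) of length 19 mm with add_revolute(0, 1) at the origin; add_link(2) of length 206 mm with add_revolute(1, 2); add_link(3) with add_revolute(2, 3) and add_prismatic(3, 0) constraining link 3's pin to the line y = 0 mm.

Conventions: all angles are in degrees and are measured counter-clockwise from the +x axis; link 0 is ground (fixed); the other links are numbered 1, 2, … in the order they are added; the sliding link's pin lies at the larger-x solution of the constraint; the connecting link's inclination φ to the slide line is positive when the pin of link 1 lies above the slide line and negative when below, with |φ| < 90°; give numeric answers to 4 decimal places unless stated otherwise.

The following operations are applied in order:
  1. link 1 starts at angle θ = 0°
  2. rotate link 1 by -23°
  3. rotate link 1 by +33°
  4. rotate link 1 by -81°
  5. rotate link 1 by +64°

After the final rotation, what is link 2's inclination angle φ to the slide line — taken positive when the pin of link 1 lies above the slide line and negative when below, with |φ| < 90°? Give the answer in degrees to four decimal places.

geometry: r = 19 mm, L = 206 mm, e = 0 mm; θ starts at 0°
rotate link 1 by -23°: θ ← 0° -23° = -23°
rotate link 1 by +33°: θ ← -23° +33° = 10°
rotate link 1 by -81°: θ ← 10° -81° = -71°
rotate link 1 by +64°: θ ← -71° +64° = -7°
h = r sin θ − e = -2.315518 − 0 = -2.315518
sin φ = h / L = -2.315518 / 206 = -0.01124038
φ = arcsin(-0.01124038) = -0.644040°

-0.6440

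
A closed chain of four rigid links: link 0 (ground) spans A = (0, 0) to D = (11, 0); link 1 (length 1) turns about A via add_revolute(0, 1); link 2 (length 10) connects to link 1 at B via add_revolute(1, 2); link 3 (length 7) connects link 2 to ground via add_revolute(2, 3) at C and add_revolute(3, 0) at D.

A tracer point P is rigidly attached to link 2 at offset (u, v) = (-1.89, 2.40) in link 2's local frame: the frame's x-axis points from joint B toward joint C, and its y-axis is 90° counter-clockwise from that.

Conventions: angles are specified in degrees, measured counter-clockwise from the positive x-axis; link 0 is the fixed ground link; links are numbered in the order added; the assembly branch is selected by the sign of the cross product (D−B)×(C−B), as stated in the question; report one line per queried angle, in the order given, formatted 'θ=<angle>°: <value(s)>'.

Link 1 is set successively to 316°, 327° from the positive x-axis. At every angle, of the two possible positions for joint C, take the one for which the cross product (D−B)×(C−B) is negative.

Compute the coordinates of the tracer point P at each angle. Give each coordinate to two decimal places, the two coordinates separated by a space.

A=(0,0), D=(11.00,0)
θ=316°: B = A + 1.00·(cos316°, sin316°) = (0.7193, -0.6947)
θ=316°: |BD| = 10.3041
θ=316°: circle(B,10.00) ∩ circle(D,7.00): a=7.6268, h=6.4678
θ=316°:   candidates: C₊=(7.8928,6.2726) cross=66.645; C₋=(8.7648,-6.6335) cross=-66.645
θ=316°:   branch - wants cross < 0 → take C=(8.7648,-6.6335) (cross=-66.645)
θ=316°: ex = (C−B)/|BC| = (0.8045,-0.5939); ey = (0.5939,0.8045)
θ=316°: P = B + -1.89·ex + 2.40·ey = (0.6241,2.3587)
θ=327°: B = A + 1.00·(cos327°, sin327°) = (0.8387, -0.5446)
θ=327°: |BD| = 10.1759
θ=327°: circle(B,10.00) ∩ circle(D,7.00): a=7.5939, h=6.5064
θ=327°:   candidates: C₊=(8.0734,6.3589) cross=66.208; C₋=(8.7699,-6.6353) cross=-66.208
θ=327°:   branch - wants cross < 0 → take C=(8.7699,-6.6353) (cross=-66.208)
θ=327°: ex = (C−B)/|BC| = (0.7931,-0.6091); ey = (0.6091,0.7931)
θ=327°: P = B + -1.89·ex + 2.40·ey = (0.8014,2.5100)

θ=316°: 0.62 2.36
θ=327°: 0.80 2.51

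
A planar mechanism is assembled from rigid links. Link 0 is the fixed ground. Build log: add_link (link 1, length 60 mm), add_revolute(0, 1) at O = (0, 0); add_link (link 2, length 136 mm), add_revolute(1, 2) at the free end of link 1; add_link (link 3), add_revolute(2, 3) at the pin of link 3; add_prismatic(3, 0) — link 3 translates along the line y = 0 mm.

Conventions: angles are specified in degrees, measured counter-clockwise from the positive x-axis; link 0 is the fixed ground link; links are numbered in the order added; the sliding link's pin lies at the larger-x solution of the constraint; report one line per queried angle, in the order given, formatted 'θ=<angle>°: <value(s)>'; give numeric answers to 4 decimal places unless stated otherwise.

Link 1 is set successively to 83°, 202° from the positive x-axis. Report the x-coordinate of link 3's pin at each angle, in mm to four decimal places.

geometry: r = 60 mm, L = 136 mm, e = 0 mm
θ=83°: crank pin P = (r cos θ, r sin θ) = (7.312161, 59.552769)
θ=83°: h = r sin θ − e = 59.552769 − 0 = 59.552769
θ=83°: x = r cos θ + √(L² − h²) = 7.312161 + 122.268016 = 129.580176
θ=202°: crank pin P = (r cos θ, r sin θ) = (-55.631031, -22.476396)
θ=202°: h = r sin θ − e = -22.476396 − 0 = -22.476396
θ=202°: x = r cos θ + √(L² − h²) = -55.631031 + 134.129831 = 78.498800

θ=83°: 129.5802
θ=202°: 78.4988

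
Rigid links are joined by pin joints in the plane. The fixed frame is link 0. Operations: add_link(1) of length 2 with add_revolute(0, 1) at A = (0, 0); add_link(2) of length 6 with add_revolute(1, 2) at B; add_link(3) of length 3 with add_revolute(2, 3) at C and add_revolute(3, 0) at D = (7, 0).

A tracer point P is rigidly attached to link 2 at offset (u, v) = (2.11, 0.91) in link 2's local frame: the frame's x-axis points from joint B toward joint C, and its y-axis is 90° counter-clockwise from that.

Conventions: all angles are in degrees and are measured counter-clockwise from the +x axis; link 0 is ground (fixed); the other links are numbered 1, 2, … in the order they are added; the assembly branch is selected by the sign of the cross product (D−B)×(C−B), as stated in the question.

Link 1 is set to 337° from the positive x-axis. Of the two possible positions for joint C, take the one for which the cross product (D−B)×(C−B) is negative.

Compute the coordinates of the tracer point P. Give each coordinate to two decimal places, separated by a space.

A=(0,0), D=(7.00,0)
B = A + 2.00·(cos337°, sin337°) = (1.8410, -0.7815)
|BD| = 5.2178
circle(B,6.00) ∩ circle(D,3.00): a=5.1962, h=2.9999
  candidates: C₊=(6.5293,2.9628) cross=15.653; C₋=(7.4279,-2.9693) cross=-15.653
  branch - wants cross < 0 → take C=(7.4279,-2.9693) (cross=-15.653)
ex = (C−B)/|BC| = (0.9311,-0.3646); ey = (0.3646,0.9311)
P = B + 2.11·ex + 0.91·ey = (4.1376,-0.7035)

4.14 -0.70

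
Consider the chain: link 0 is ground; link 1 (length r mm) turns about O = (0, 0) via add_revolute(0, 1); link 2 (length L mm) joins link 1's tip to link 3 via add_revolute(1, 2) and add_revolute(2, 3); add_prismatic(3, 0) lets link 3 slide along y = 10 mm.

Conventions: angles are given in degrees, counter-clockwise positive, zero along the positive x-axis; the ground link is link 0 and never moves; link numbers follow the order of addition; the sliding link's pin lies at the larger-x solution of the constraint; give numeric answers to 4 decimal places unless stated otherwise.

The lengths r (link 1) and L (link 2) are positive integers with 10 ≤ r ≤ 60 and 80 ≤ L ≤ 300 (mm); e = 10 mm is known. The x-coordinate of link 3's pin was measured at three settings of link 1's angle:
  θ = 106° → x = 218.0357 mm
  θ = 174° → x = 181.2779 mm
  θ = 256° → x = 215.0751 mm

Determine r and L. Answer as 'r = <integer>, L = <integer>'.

constraint per measurement: (x − r cos θ)² + (r sin θ − e)² = L²
subtracting the θ₁ and θ₂ equations cancels the r² and L² terms:
r = (x₁² − x₂²) / (2[(x₁cos θ₁ + e sin θ₁) − (x₂cos θ₂ + e sin θ₂)]) = 57.0000 → r = 57
L² = (x₁ − r cos θ₁)² + (r sin θ₁ − e)² = 56643.9895 → L = 238.0000 → L = 238
check at θ₃=256°: x = 215.0751 (printed 215.0751) ✓

r = 57, L = 238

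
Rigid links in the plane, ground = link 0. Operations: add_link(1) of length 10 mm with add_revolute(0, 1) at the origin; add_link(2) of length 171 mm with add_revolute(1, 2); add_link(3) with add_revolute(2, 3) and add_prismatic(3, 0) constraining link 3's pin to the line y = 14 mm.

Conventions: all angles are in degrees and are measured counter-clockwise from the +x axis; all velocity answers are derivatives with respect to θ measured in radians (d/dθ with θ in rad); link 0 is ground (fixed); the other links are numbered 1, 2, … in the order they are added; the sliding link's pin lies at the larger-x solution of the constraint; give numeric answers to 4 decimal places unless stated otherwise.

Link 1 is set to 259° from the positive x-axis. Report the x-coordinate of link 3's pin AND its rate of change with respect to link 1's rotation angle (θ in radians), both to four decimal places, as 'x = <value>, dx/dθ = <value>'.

geometry: r = 10 mm, L = 171 mm, e = 14 mm
crank pin P = (r cos θ, r sin θ) = (-1.908090, -9.816272)
h = r sin θ − e = -9.816272 − 14 = -23.816272
x = r cos θ + √(L² − h²) = -1.908090 + 169.333355 = 167.425265
dx/dθ = −r sin θ − h·r cos θ/√(L² − h²) (θ in radians; h = -23.816272) = 9.547904

x = 167.4253, dx/dθ = 9.5479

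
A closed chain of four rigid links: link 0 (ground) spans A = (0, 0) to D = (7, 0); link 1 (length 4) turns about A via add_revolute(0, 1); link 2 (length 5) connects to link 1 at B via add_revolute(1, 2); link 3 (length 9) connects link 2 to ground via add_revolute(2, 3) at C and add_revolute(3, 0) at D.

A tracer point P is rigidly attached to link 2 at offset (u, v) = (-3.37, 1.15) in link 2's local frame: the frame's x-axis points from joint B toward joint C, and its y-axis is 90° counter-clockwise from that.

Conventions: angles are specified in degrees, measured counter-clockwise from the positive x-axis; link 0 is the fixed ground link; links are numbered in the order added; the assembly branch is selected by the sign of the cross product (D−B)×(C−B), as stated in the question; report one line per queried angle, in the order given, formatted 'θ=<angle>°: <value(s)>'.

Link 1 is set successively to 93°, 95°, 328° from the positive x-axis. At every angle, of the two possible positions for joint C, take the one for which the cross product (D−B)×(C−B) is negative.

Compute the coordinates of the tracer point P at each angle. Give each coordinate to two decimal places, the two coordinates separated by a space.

A=(0,0), D=(7.00,0)
θ=93°: B = A + 4.00·(cos93°, sin93°) = (-0.2093, 3.9945)
θ=93°: |BD| = 8.2420
θ=93°: circle(B,5.00) ∩ circle(D,9.00): a=0.7238, h=4.9473
θ=93°:   candidates: C₊=(2.8215,7.9712) cross=40.776; C₋=(-1.9740,-0.6837) cross=-40.776
θ=93°:   branch - wants cross < 0 → take C=(-1.9740,-0.6837) (cross=-40.776)
θ=93°: ex = (C−B)/|BC| = (-0.3529,-0.9356); ey = (0.9356,-0.3529)
θ=93°: P = B + -3.37·ex + 1.15·ey = (2.0560,6.7418)
θ=95°: B = A + 4.00·(cos95°, sin95°) = (-0.3486, 3.9848)
θ=95°: |BD| = 8.3595
θ=95°: circle(B,5.00) ∩ circle(D,9.00): a=0.8302, h=4.9306
θ=95°:   candidates: C₊=(2.7315,7.9234) cross=41.217; C₋=(-1.9691,-0.7453) cross=-41.217
θ=95°:   branch - wants cross < 0 → take C=(-1.9691,-0.7453) (cross=-41.217)
θ=95°: ex = (C−B)/|BC| = (-0.3241,-0.9460); ey = (0.9460,-0.3241)
θ=95°: P = B + -3.37·ex + 1.15·ey = (1.8315,6.8002)
θ=328°: B = A + 4.00·(cos328°, sin328°) = (3.3922, -2.1197)
θ=328°: |BD| = 4.1844
θ=328°: circle(B,5.00) ∩ circle(D,9.00): a=-4.5993, h=1.9612
θ=328°:   candidates: C₊=(-1.5668,-2.7585) cross=8.207; C₋=(0.4202,-6.1405) cross=-8.207
θ=328°:   branch - wants cross < 0 → take C=(0.4202,-6.1405) (cross=-8.207)
θ=328°: ex = (C−B)/|BC| = (-0.5944,-0.8042); ey = (0.8042,-0.5944)
θ=328°: P = B + -3.37·ex + 1.15·ey = (6.3201,-0.0932)

θ=93°: 2.06 6.74
θ=95°: 1.83 6.80
θ=328°: 6.32 -0.09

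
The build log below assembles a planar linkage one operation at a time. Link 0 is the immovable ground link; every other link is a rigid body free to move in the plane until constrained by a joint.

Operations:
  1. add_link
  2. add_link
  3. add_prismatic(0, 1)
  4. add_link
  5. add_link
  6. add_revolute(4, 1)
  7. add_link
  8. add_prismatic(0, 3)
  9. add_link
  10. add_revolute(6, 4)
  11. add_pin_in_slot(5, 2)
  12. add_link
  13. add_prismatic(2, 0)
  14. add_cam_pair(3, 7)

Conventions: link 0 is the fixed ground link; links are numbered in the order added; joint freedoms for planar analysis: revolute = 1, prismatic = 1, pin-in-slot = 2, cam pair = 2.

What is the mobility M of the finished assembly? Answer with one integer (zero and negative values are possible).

(L,J1,J2)=(1,0,0); link0 fixed
link1: (2,0,0)
link2: (3,0,0)
P 0-1 [J1]: (3,1,0)
link3: (4,1,0)
link4: (5,1,0)
R 4-1 [J1]: (5,2,0)
link5: (6,2,0)
P 0-3 [J1]: (6,3,0)
link6: (7,3,0)
R 6-4 [J1]: (7,4,0)
PS 5-2 [J2]: (7,4,1)
link7: (8,4,1)
P 2-0 [J1]: (8,5,1)
C 3-7 [J2]: (8,5,2)
Grübler: 3·7 − 2·5 − 2 = 9

M = 9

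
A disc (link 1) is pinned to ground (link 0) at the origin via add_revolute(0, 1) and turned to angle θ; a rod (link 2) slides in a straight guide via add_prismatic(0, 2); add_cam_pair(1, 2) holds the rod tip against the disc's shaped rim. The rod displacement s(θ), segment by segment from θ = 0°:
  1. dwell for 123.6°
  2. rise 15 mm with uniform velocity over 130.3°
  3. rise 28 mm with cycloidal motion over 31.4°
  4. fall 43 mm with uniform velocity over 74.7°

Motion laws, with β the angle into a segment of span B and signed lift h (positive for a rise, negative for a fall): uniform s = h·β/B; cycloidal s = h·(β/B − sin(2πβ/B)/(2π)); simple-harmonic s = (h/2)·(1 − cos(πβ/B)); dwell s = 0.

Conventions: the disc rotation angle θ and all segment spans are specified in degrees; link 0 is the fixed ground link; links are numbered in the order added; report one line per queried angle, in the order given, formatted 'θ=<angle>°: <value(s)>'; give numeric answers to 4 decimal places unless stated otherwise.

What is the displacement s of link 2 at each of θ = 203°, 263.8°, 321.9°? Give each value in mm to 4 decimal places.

segment 1 (0° to 123.6°, dwell): s unchanged at 0.0000
θ = 203° falls in segment 2 (123.6° to 253.9°, uniform, h = 15): β = 203 − 123.6 = 79.4°, B = 130.3°; Δs = 15·79.4/130.3 = 9.1404; s = 0.0000 + 9.1404 = 9.1404
segment 2 (123.6° to 253.9°, uniform, h = 15) is passed completely: s = 0.0000 + (15) = 15.0000
θ = 263.8° falls in segment 3 (253.9° to 285.3°, cycloidal, h = 28): β = 263.8 − 253.9 = 9.9°, B = 31.4°; Δs = 28·(0.3153 − sin(2π·0.3153)/(2π)) = 4.7414; s = 15.0000 + 4.7414 = 19.7414
segment 3 (253.9° to 285.3°, cycloidal, h = 28) is passed completely: s = 15.0000 + (28) = 43.0000
θ = 321.9° falls in segment 4 (285.3° to 360°, uniform, h = -43): β = 321.9 − 285.3 = 36.6°, B = 74.7°; Δs = -43·36.6/74.7 = -21.0683; s = 43.0000 − 21.0683 = 21.9317

θ=203°: 9.1404
θ=263.8°: 19.7414
θ=321.9°: 21.9317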